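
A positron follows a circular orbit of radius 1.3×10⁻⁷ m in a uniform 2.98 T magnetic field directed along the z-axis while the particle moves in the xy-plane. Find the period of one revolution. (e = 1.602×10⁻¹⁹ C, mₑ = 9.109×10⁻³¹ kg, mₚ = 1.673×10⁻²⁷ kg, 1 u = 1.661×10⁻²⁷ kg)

T ≈ 1.20×10⁻¹¹ s

The cyclotron period depends only on m, q, B: T = 2πm/(|q|B).
T = 2π(9.109×10⁻³¹)/((1.602×10⁻¹⁹)(2.98)) ≈ 1.20×10⁻¹¹ s.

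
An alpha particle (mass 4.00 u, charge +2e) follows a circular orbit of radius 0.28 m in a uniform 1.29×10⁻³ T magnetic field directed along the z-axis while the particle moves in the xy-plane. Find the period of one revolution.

The cyclotron period depends only on m, q, B: T = 2πm/(|q|B).
T = 2π(6.644×10⁻²⁷)/((3.204×10⁻¹⁹)(1.29×10⁻³)) ≈ 1.01×10⁻⁴ s.

T ≈ 1.01×10⁻⁴ s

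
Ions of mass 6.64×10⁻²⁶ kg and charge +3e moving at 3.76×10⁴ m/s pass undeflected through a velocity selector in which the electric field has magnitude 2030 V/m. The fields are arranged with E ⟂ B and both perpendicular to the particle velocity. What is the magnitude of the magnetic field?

Balance of forces in the selector: qE = qvB ⇒ B = E/v.
B = 2030/3.76×10⁴ = 0.0540 T.

B = 0.0540 T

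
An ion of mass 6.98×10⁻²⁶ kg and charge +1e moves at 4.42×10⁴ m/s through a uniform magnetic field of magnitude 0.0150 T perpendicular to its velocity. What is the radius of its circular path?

The magnetic force provides the centripetal force: |q|vB = mv²/r.
r = mv/(|q|B) = (6.98×10⁻²⁶)(4.42×10⁴)/((1.602×10⁻¹⁹)(0.0150)) ≈ 1.28 m.

r ≈ 1.28 m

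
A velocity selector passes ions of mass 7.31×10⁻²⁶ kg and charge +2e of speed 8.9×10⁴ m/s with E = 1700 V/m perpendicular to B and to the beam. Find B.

B = 0.019 T

Balance of forces in the selector: qE = qvB ⇒ B = E/v.
B = 1700/8.9×10⁴ = 0.019 T.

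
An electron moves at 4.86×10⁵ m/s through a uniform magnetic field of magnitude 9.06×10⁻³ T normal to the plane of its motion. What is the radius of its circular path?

r ≈ 3.05×10⁻⁴ m

The magnetic force provides the centripetal force: |q|vB = mv²/r.
r = mv/(|q|B) = (9.109×10⁻³¹)(4.86×10⁵)/((1.602×10⁻¹⁹)(9.06×10⁻³)) ≈ 3.05×10⁻⁴ m.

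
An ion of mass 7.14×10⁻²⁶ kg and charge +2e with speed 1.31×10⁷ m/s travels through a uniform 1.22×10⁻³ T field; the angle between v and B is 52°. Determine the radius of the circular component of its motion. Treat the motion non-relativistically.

v⊥ = v sinθ = 1.31×10⁷·sin52° ≈ 1.032×10⁷ m/s.
r = m v⊥/(|q|B) = (7.14×10⁻²⁶)(1.032×10⁷)/((3.204×10⁻¹⁹)(1.22×10⁻³)) ≈ 1890 m.

r ≈ 1890 m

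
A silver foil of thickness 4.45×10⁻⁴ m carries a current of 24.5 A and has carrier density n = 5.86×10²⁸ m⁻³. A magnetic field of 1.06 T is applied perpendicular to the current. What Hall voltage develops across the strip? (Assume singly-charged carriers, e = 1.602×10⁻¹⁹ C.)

V_H ≈ 6.22×10⁻⁶ V

V_H = IB/(n e t).
V_H = (24.5)(1.06)/((5.86×10²⁸)(1.602×10⁻¹⁹)(4.45×10⁻⁴)) ≈ 6.22×10⁻⁶ V.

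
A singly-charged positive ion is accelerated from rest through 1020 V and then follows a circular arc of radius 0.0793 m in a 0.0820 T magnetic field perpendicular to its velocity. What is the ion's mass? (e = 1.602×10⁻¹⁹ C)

m ≈ 3.32×10⁻²⁷ kg

Combine |q|V = ½mv² and r = mv/(|q|B): eliminate v to get m = qB²r²/(2V).
m = (1.602×10⁻¹⁹)(0.0820)²(0.0793)²/(2·1020) ≈ 3.32×10⁻²⁷ kg.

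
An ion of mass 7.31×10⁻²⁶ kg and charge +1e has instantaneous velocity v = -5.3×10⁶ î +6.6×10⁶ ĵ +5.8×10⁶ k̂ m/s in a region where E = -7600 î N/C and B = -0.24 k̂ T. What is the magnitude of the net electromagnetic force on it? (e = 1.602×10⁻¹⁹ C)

v×B = (-1.58×10⁶, -1.27×10⁶, 0) N/C.
E + v×B = (-1.59×10⁶, -1.27×10⁶, 0) N/C.
F = q(E + v×B) = (1.602×10⁻¹⁹ C)·(-1.59×10⁶, -1.27×10⁶, 0) = (-2.55×10⁻¹³, -2.04×10⁻¹³, 0) N.
|F| = 3.26×10⁻¹³ N.

|F| ≈ 3.26×10⁻¹³ N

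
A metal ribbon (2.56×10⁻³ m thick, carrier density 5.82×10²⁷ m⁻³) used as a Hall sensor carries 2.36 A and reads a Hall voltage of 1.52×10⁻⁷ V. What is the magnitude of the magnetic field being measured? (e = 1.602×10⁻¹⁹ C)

B ≈ 0.154 T

From V_H = IB/(n e t), B = V_H n e t / I.
B = (1.52×10⁻⁷)(5.82×10²⁷)(1.602×10⁻¹⁹)(2.56×10⁻³)/2.36 ≈ 0.154 T.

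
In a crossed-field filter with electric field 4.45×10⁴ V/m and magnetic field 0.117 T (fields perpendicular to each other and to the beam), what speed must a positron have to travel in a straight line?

Zero net Lorentz force requires |qE| = |q v×B|, i.e. E = vB.
v = E/B = 4.45×10⁴/0.117 = 3.80×10⁵ m/s.

v = 3.80×10⁵ m/s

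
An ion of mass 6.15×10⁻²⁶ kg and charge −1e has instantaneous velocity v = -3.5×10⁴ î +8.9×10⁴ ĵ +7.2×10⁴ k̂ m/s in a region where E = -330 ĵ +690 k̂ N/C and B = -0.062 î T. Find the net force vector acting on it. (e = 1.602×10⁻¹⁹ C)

F ≈ (0, 7.68×10⁻¹⁶, -9.95×10⁻¹⁶) N

v×B = (0, -4460, 5520) N/C.
E + v×B = (0, -4790, 6210) N/C.
F = q(E + v×B) = (−1.602×10⁻¹⁹ C)·(0, -4790, 6210) = (0, 7.68×10⁻¹⁶, -9.95×10⁻¹⁶) N.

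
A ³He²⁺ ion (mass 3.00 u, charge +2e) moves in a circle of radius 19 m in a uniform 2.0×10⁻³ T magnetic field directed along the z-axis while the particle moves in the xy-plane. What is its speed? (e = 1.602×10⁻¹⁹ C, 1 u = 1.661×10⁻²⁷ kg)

v ≈ 2.4×10⁶ m/s

From |q|vB = mv²/r, v = |q|Br/m.
v = (3.204×10⁻¹⁹)(2.0×10⁻³)(19)/4.983×10⁻²⁷ ≈ 2.4×10⁶ m/s.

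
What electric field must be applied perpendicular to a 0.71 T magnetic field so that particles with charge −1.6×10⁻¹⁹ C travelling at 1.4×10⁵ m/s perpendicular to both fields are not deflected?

For straight-line motion qE = qvB, so E = vB.
E = 1.4×10⁵ × 0.71 = 9.9×10⁴ V/m.

E = 9.9×10⁴ V/m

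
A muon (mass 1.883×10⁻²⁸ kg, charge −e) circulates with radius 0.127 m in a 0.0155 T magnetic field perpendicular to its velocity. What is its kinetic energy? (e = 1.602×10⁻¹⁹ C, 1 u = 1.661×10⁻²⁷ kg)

KE ≈ 1650 eV

v = |q|Br/m, then KE = ½mv² = (qBr)²/(2m).
v = (1.602×10⁻¹⁹)(0.0155)(0.127)/1.883×10⁻²⁸ ≈ 1.675×10⁶ m/s.
KE = ½(1.883×10⁻²⁸)(1.675×10⁶)² ≈ 2.64×10⁻¹⁶ J = 1650 eV.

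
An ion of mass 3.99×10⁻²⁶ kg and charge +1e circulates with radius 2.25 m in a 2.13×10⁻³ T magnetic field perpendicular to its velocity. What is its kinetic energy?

KE ≈ 7.39×10⁻¹⁸ J

v = |q|Br/m, then KE = ½mv² = (qBr)²/(2m).
v = (1.602×10⁻¹⁹)(2.13×10⁻³)(2.25)/3.99×10⁻²⁶ ≈ 1.924×10⁴ m/s.
KE = ½(3.99×10⁻²⁶)(1.924×10⁴)² ≈ 7.39×10⁻¹⁸ J.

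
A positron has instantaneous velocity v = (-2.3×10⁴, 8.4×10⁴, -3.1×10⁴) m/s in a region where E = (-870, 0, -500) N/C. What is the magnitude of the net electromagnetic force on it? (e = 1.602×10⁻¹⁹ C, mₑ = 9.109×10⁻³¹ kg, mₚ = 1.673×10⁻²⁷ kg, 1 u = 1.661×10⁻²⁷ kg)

|F| ≈ 1.61×10⁻¹⁶ N

Only an electric field acts, so F = qE = (1.602×10⁻¹⁹ C)·(-870, 0, -500) = (-1.39×10⁻¹⁶, 0, -8.01×10⁻¹⁷) N.
|F| = 1.61×10⁻¹⁶ N.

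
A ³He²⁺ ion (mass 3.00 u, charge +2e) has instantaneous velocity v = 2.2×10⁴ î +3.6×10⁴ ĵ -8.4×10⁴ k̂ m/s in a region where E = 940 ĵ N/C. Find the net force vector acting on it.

F ≈ (0, 3.01×10⁻¹⁶, 0) N

Only an electric field acts, so F = qE = (3.204×10⁻¹⁹ C)·(0, 940, 0) = (0, 3.01×10⁻¹⁶, 0) N.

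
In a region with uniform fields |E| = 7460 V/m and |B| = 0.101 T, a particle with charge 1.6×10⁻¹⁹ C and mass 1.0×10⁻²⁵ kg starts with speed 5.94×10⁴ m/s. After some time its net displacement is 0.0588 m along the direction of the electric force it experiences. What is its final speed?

B does no work; ΔKE = |q|E d.
½mv_f² = ½mv₀² + |q|Ed = ½(1.0×10⁻²⁵)(5.94×10⁴)² + (1.6×10⁻¹⁹)(7460)(0.0588) ≈ 1.764×10⁻¹⁶ J + 7.018×10⁻¹⁷ J ≈ 2.466×10⁻¹⁶ J.
v_f = √(2·2.466×10⁻¹⁶/1.0×10⁻²⁵) ≈ 7.02×10⁴ m/s.

v_f ≈ 7.02×10⁴ m/s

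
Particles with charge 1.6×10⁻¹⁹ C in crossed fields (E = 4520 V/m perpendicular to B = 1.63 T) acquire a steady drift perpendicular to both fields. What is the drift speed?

v_d ≈ 2770 m/s

The E×B drift speed is v_d = E/B.
v_d = 4520/1.63 = 2770 m/s.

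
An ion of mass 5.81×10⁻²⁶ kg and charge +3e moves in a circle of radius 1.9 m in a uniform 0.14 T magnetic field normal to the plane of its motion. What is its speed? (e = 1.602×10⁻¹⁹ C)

From |q|vB = mv²/r, v = |q|Br/m.
v = (4.806×10⁻¹⁹)(0.14)(1.9)/5.81×10⁻²⁶ ≈ 2.2×10⁶ m/s.

v ≈ 2.2×10⁶ m/s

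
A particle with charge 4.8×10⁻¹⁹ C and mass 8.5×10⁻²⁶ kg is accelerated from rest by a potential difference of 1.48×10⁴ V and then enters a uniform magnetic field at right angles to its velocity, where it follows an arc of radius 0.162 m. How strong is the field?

v = √(2|q|V/m) = √(2·4.8×10⁻¹⁹·1.48×10⁴/8.5×10⁻²⁶) ≈ 4.088×10⁵ m/s.
B = mv/(|q|r) = (8.5×10⁻²⁶)(4.088×10⁵)/((4.8×10⁻¹⁹)(0.162)) ≈ 0.447 T.

B ≈ 0.447 T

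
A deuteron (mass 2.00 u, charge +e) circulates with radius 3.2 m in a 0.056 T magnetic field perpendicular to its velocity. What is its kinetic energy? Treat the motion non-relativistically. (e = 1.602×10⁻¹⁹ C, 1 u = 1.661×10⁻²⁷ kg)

KE ≈ 7.7×10⁵ eV

v = |q|Br/m, then KE = ½mv² = (qBr)²/(2m).
v = (1.602×10⁻¹⁹)(0.056)(3.2)/3.322×10⁻²⁷ ≈ 8.642×10⁶ m/s.
KE = ½(3.322×10⁻²⁷)(8.642×10⁶)² ≈ 1.2×10⁻¹³ J = 7.7×10⁵ eV.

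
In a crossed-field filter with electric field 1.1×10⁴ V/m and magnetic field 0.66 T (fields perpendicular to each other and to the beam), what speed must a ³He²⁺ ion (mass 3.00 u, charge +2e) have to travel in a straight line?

v = 1.7×10⁴ m/s

For undeflected motion the electric and magnetic forces balance: qE = qvB.
v = E/B = 1.1×10⁴/0.66 = 1.7×10⁴ m/s.
The result is independent of the particle's charge and mass.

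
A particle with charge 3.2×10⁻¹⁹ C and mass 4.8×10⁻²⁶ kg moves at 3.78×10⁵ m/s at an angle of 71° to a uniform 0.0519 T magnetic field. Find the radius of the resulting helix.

v⊥ = v sinθ = 3.78×10⁵·sin71° ≈ 3.574×10⁵ m/s.
r = m v⊥/(|q|B) = (4.8×10⁻²⁶)(3.574×10⁵)/((3.2×10⁻¹⁹)(0.0519)) ≈ 1.03 m.

r ≈ 1.03 m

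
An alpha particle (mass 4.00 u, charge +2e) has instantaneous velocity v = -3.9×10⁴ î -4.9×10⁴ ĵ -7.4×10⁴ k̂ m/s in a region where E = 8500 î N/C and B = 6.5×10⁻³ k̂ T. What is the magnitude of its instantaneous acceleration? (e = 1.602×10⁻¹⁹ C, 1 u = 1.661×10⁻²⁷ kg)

|a| ≈ 3.95×10¹¹ m/s²

v×B = (-318, 254, 0) N/C.
E + v×B = (8180, 254, 0) N/C.
F = q(E + v×B) = (3.204×10⁻¹⁹ C)·(8180, 254, 0) = (2.62×10⁻¹⁵, 8.12×10⁻¹⁷, 0) N.
|a| = |F|/m = 2.623×10⁻¹⁵/6.644×10⁻²⁷ ≈ 3.95×10¹¹ m/s².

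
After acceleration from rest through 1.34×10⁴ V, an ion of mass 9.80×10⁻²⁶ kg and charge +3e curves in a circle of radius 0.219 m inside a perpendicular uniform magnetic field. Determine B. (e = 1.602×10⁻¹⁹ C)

v = √(2|q|V/m) = √(2·4.806×10⁻¹⁹·1.34×10⁴/9.80×10⁻²⁶) ≈ 3.625×10⁵ m/s.
B = mv/(|q|r) = (9.80×10⁻²⁶)(3.625×10⁵)/((4.806×10⁻¹⁹)(0.219)) ≈ 0.338 T.

B ≈ 0.338 T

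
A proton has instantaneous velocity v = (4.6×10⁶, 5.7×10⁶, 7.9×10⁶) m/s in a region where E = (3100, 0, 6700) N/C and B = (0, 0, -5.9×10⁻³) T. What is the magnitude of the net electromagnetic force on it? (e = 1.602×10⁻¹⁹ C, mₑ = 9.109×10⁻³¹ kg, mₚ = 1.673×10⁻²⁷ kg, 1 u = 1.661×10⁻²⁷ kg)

|F| ≈ 6.63×10⁻¹⁵ N

v×B = (-3.36×10⁴, 2.71×10⁴, 0) N/C.
E + v×B = (-3.05×10⁴, 2.71×10⁴, 6700) N/C.
F = q(E + v×B) = (1.602×10⁻¹⁹ C)·(-3.05×10⁴, 2.71×10⁴, 6700) = (-4.89×10⁻¹⁵, 4.35×10⁻¹⁵, 1.07×10⁻¹⁵) N.
|F| = 6.63×10⁻¹⁵ N.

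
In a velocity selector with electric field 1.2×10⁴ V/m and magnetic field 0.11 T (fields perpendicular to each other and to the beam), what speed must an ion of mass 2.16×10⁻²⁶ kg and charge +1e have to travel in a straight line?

v = 1.1×10⁵ m/s

For undeflected motion the electric and magnetic forces balance: qE = qvB.
v = E/B = 1.2×10⁴/0.11 = 1.1×10⁵ m/s.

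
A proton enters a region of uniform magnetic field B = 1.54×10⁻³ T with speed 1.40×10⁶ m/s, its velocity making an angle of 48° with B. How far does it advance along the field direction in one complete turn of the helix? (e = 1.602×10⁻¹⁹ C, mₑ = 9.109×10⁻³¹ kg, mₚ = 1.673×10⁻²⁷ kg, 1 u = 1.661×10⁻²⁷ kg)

v∥ = v cosθ = 1.40×10⁶·cos48° ≈ 9.368×10⁵ m/s.
T = 2πm/(|q|B) = 2π(1.673×10⁻²⁷)/((1.602×10⁻¹⁹)(1.54×10⁻³)) ≈ 4.261×10⁻⁵ s.
pitch = v∥ T = (9.368×10⁵)(4.261×10⁻⁵) ≈ 39.9 m.

p ≈ 39.9 m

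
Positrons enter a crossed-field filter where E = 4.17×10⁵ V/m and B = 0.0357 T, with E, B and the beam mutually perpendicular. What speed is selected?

v = 1.17×10⁷ m/s

For undeflected motion the electric and magnetic forces balance: qE = qvB.
v = E/B = 4.17×10⁵/0.0357 = 1.17×10⁷ m/s.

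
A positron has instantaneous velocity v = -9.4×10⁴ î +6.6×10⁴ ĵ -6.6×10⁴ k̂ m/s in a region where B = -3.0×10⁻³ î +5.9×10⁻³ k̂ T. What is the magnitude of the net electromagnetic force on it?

|F| ≈ 1.39×10⁻¹⁶ N

v×B = (389, 753, 198) N/C.
F = q v×B = (1.602×10⁻¹⁹ C)·(389, 753, 198) = (6.24×10⁻¹⁷, 1.21×10⁻¹⁶, 3.17×10⁻¹⁷) N.
|F| = 1.39×10⁻¹⁶ N.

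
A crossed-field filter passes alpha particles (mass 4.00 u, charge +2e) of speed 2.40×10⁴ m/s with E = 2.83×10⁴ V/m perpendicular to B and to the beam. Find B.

Balance of forces in the selector: qE = qvB ⇒ B = E/v.
B = 2.83×10⁴/2.40×10⁴ = 1.18 T.

B = 1.18 T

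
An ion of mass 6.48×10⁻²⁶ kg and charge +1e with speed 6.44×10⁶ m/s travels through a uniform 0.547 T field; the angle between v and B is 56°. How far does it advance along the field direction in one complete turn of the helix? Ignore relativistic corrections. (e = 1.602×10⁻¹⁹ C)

p ≈ 16.7 m

v∥ = v cosθ = 6.44×10⁶·cos56° ≈ 3.601×10⁶ m/s.
T = 2πm/(|q|B) = 2π(6.48×10⁻²⁶)/((1.602×10⁻¹⁹)(0.547)) ≈ 4.646×10⁻⁶ s.
pitch = v∥ T = (3.601×10⁶)(4.646×10⁻⁶) ≈ 16.7 m.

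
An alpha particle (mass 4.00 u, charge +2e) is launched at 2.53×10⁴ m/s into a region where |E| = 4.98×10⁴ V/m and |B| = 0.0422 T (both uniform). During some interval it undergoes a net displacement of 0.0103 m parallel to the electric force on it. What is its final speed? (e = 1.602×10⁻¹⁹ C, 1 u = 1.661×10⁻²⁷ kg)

v_f ≈ 2.24×10⁵ m/s

B does no work; ΔKE = |q|E d.
½mv_f² = ½mv₀² + |q|Ed = ½(6.644×10⁻²⁷)(2.53×10⁴)² + (3.204×10⁻¹⁹)(4.98×10⁴)(0.0103) ≈ 2.126×10⁻¹⁸ J + 1.643×10⁻¹⁶ J ≈ 1.665×10⁻¹⁶ J.
v_f = √(2·1.665×10⁻¹⁶/6.644×10⁻²⁷) ≈ 2.24×10⁵ m/s.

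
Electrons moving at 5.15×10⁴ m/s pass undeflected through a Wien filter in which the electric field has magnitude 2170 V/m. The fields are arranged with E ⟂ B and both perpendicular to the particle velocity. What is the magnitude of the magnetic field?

Balance of forces in the selector: qE = qvB ⇒ B = E/v.
B = 2170/5.15×10⁴ = 0.0421 T.

B = 0.0421 T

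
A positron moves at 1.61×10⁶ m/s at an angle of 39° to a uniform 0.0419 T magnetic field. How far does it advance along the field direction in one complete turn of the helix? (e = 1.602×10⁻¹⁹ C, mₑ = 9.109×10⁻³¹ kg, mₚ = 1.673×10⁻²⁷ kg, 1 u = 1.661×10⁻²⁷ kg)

p ≈ 1.07×10⁻³ m

v∥ = v cosθ = 1.61×10⁶·cos39° ≈ 1.251×10⁶ m/s.
T = 2πm/(|q|B) = 2π(9.109×10⁻³¹)/((1.602×10⁻¹⁹)(0.0419)) ≈ 8.527×10⁻¹⁰ s.
pitch = v∥ T = (1.251×10⁶)(8.527×10⁻¹⁰) ≈ 1.07×10⁻³ m.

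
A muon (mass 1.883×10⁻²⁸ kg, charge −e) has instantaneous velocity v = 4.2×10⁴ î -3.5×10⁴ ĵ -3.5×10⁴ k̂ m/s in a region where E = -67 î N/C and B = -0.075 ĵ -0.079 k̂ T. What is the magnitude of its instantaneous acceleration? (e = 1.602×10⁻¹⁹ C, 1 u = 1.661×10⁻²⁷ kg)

v×B = (140, 3320, -3150) N/C.
E + v×B = (73.0, 3320, -3150) N/C.
F = q(E + v×B) = (−1.602×10⁻¹⁹ C)·(73.0, 3320, -3150) = (-1.17×10⁻¹⁷, -5.32×10⁻¹⁶, 5.05×10⁻¹⁶) N.
|a| = |F|/m = 7.330×10⁻¹⁶/1.883×10⁻²⁸ ≈ 3.89×10¹² m/s².

|a| ≈ 3.89×10¹² m/s²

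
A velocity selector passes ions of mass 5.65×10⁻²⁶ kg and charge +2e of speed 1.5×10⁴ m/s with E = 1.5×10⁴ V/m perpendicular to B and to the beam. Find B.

Balance of forces in the selector: qE = qvB ⇒ B = E/v.
B = 1.5×10⁴/1.5×10⁴ = 1.0 T.

B = 1.0 T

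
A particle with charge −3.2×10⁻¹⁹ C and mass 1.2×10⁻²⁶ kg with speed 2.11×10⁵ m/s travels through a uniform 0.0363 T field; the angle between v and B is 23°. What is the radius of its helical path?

v⊥ = v sinθ = 2.11×10⁵·sin23° ≈ 8.244×10⁴ m/s.
r = m v⊥/(|q|B) = (1.2×10⁻²⁶)(8.244×10⁴)/((3.2×10⁻¹⁹)(0.0363)) ≈ 0.0852 m.

r ≈ 0.0852 m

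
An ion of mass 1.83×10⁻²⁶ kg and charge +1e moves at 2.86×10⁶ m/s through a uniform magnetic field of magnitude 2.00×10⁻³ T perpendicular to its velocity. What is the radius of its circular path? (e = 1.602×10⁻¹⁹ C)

r ≈ 163 m

The magnetic force provides the centripetal force: |q|vB = mv²/r.
r = mv/(|q|B) = (1.83×10⁻²⁶)(2.86×10⁶)/((1.602×10⁻¹⁹)(2.00×10⁻³)) ≈ 163 m.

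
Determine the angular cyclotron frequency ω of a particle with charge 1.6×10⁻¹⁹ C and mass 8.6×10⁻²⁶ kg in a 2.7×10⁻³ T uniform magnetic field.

ω = |q|B/m.
ω = (1.6×10⁻¹⁹)(2.7×10⁻³)/8.6×10⁻²⁶ ≈ 5000 rad/s.

ω ≈ 5000 rad/s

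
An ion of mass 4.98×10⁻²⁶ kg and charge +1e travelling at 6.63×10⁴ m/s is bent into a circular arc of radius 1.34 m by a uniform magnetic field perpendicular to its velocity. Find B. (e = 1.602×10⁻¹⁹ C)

B ≈ 0.0154 T

From |q|vB = mv²/r, B = mv/(|q|r).
B = (4.98×10⁻²⁶)(6.63×10⁴)/((1.602×10⁻¹⁹)(1.34)) ≈ 0.0154 T.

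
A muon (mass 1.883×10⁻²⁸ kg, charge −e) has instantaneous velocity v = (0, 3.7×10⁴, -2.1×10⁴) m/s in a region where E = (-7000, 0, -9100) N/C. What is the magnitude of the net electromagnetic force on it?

|F| ≈ 1.84×10⁻¹⁵ N

Only an electric field acts, so F = qE = (−1.602×10⁻¹⁹ C)·(-7000, 0, -9100) = (1.12×10⁻¹⁵, 0, 1.46×10⁻¹⁵) N.
|F| = 1.84×10⁻¹⁵ N.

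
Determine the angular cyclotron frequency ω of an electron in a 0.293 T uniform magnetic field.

ω = |q|B/m.
ω = (1.602×10⁻¹⁹)(0.293)/9.109×10⁻³¹ ≈ 5.15×10¹⁰ rad/s.

ω ≈ 5.15×10¹⁰ rad/s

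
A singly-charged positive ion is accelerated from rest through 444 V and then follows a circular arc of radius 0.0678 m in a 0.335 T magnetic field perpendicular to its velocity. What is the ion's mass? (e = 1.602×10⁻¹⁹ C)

Combine |q|V = ½mv² and r = mv/(|q|B): eliminate v to get m = qB²r²/(2V).
m = (1.602×10⁻¹⁹)(0.335)²(0.0678)²/(2·444) ≈ 9.31×10⁻²⁶ kg.

m ≈ 9.31×10⁻²⁶ kg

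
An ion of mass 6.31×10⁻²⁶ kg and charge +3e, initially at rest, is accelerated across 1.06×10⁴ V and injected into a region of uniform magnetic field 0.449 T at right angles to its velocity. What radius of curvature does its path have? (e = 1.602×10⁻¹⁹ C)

Acceleration: |q|V = ½mv² ⇒ v = √(2|q|V/m) = √(2·4.806×10⁻¹⁹·1.06×10⁴/6.31×10⁻²⁶) ≈ 4.018×10⁵ m/s.
In the field: r = mv/(|q|B) = (6.31×10⁻²⁶)(4.018×10⁵)/((4.806×10⁻¹⁹)(0.449)) ≈ 0.118 m.

r ≈ 0.118 m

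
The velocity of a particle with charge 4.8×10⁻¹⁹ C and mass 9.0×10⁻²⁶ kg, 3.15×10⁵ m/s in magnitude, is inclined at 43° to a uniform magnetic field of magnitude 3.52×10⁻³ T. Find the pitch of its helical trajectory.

v∥ = v cosθ = 3.15×10⁵·cos43° ≈ 2.304×10⁵ m/s.
T = 2πm/(|q|B) = 2π(9.0×10⁻²⁶)/((4.8×10⁻¹⁹)(3.52×10⁻³)) ≈ 3.347×10⁻⁴ s.
pitch = v∥ T = (2.304×10⁵)(3.347×10⁻⁴) ≈ 77.1 m.

p ≈ 77.1 m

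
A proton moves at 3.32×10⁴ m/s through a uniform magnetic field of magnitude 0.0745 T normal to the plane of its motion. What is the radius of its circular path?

r ≈ 4.65×10⁻³ m

The magnetic force provides the centripetal force: |q|vB = mv²/r.
r = mv/(|q|B) = (1.673×10⁻²⁷)(3.32×10⁴)/((1.602×10⁻¹⁹)(0.0745)) ≈ 4.65×10⁻³ m.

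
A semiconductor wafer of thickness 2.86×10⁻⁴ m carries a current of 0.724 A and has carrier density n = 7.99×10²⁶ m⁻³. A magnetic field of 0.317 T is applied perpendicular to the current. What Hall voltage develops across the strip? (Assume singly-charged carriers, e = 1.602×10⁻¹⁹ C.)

V_H ≈ 6.27×10⁻⁶ V

V_H = IB/(n e t).
V_H = (0.724)(0.317)/((7.99×10²⁶)(1.602×10⁻¹⁹)(2.86×10⁻⁴)) ≈ 6.27×10⁻⁶ V.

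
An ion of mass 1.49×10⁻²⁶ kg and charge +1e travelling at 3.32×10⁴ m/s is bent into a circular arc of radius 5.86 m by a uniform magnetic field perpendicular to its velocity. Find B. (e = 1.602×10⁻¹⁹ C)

B ≈ 5.27×10⁻⁴ T

From |q|vB = mv²/r, B = mv/(|q|r).
B = (1.49×10⁻²⁶)(3.32×10⁴)/((1.602×10⁻¹⁹)(5.86)) ≈ 5.27×10⁻⁴ T.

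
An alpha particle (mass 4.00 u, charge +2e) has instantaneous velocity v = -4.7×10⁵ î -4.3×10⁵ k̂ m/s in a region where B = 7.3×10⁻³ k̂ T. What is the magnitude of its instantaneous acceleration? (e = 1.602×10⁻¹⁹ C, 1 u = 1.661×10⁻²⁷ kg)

|a| ≈ 1.65×10¹¹ m/s²

v×B = (0, 3430, 0) N/C.
F = q v×B = (3.204×10⁻¹⁹ C)·(0, 3430, 0) = (0, 1.10×10⁻¹⁵, 0) N.
|a| = |F|/m = 1.099×10⁻¹⁵/6.644×10⁻²⁷ ≈ 1.65×10¹¹ m/s².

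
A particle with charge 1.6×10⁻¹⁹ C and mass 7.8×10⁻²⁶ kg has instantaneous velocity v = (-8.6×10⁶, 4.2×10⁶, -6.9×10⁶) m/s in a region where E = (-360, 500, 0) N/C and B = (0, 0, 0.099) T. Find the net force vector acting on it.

v×B = (4.16×10⁵, 8.51×10⁵, 0) N/C.
E + v×B = (4.15×10⁵, 8.52×10⁵, 0) N/C.
F = q(E + v×B) = (1.6×10⁻¹⁹ C)·(4.15×10⁵, 8.52×10⁵, 0) = (6.65×10⁻¹⁴, 1.36×10⁻¹³, 0) N.

F ≈ (6.65×10⁻¹⁴, 1.36×10⁻¹³, 0) N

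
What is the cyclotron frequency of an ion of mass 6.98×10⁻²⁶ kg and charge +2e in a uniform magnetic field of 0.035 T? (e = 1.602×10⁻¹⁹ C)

f ≈ 2.6×10⁴ Hz

f = |q|B/(2πm).
f = (3.204×10⁻¹⁹)(0.035)/(2π·6.98×10⁻²⁶) ≈ 2.6×10⁴ Hz.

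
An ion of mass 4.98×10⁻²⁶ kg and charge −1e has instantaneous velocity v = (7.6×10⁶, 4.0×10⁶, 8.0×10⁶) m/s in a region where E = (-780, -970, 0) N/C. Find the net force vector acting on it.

F ≈ (1.25×10⁻¹⁶, 1.55×10⁻¹⁶, 0) N

Only an electric field acts, so F = qE = (−1.602×10⁻¹⁹ C)·(-780, -970, 0) = (1.25×10⁻¹⁶, 1.55×10⁻¹⁶, 0) N.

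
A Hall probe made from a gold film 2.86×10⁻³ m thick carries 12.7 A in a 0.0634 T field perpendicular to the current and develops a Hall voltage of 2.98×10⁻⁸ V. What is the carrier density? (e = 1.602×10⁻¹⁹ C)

From V_H = IB/(n e t), n = IB/(V_H e t).
n = (12.7)(0.0634)/((2.98×10⁻⁸)(1.602×10⁻¹⁹)(2.86×10⁻³)) ≈ 5.90×10²⁸ m⁻³.

n ≈ 5.90×10²⁸ m⁻³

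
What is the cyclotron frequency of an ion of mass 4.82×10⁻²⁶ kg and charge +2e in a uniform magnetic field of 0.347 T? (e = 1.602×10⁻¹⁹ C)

f ≈ 3.67×10⁵ Hz

f = |q|B/(2πm).
f = (3.204×10⁻¹⁹)(0.347)/(2π·4.82×10⁻²⁶) ≈ 3.67×10⁵ Hz.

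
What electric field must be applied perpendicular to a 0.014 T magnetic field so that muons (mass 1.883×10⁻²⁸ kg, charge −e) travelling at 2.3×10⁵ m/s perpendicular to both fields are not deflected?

For straight-line motion qE = qvB, so E = vB.
E = 2.3×10⁵ × 0.014 = 3200 V/m.

E = 3200 V/m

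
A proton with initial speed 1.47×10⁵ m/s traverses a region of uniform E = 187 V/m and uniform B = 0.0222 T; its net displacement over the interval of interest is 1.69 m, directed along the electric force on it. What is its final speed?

v_f ≈ 2.87×10⁵ m/s

B does no work; ΔKE = |q|E d.
½mv_f² = ½mv₀² + |q|Ed = ½(1.673×10⁻²⁷)(1.47×10⁵)² + (1.602×10⁻¹⁹)(187)(1.69) ≈ 1.808×10⁻¹⁷ J + 5.063×10⁻¹⁷ J ≈ 6.870×10⁻¹⁷ J.
v_f = √(2·6.870×10⁻¹⁷/1.673×10⁻²⁷) ≈ 2.87×10⁵ m/s.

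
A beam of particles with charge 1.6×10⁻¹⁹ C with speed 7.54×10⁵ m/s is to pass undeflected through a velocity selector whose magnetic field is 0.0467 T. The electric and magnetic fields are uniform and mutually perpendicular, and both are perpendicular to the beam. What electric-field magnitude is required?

E = 3.52×10⁴ V/m

For straight-line motion qE = qvB, so E = vB.
E = 7.54×10⁵ × 0.0467 = 3.52×10⁴ V/m.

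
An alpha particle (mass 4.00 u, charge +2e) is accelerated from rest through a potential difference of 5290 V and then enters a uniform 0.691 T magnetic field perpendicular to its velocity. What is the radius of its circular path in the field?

r ≈ 0.0214 m

Acceleration: |q|V = ½mv² ⇒ v = √(2|q|V/m) = √(2·3.204×10⁻¹⁹·5290/6.644×10⁻²⁷) ≈ 7.143×10⁵ m/s.
In the field: r = mv/(|q|B) = (6.644×10⁻²⁷)(7.143×10⁵)/((3.204×10⁻¹⁹)(0.691)) ≈ 0.0214 m.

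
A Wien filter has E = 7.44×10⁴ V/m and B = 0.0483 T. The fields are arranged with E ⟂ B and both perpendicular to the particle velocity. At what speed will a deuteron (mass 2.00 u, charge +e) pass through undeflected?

For undeflected motion the electric and magnetic forces balance: qE = qvB.
v = E/B = 7.44×10⁴/0.0483 = 1.54×10⁶ m/s.
The result is independent of the particle's charge and mass.

v = 1.54×10⁶ m/s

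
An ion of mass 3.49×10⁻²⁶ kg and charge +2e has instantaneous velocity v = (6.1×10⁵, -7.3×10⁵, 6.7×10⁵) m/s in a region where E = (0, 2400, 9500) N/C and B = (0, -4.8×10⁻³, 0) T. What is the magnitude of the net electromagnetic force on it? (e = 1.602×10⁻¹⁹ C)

v×B = (3220, 0, -2930) N/C.
E + v×B = (3220, 2400, 6570) N/C.
F = q(E + v×B) = (3.204×10⁻¹⁹ C)·(3220, 2400, 6570) = (1.03×10⁻¹⁵, 7.69×10⁻¹⁶, 2.11×10⁻¹⁵) N.
|F| = 2.47×10⁻¹⁵ N.

|F| ≈ 2.47×10⁻¹⁵ N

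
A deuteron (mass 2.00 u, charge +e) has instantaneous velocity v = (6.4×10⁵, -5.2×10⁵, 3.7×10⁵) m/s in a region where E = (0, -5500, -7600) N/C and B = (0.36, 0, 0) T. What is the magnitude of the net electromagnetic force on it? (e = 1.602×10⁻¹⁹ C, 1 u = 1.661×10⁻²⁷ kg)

v×B = (0, 1.33×10⁵, 1.87×10⁵) N/C.
E + v×B = (0, 1.28×10⁵, 1.80×10⁵) N/C.
F = q(E + v×B) = (1.602×10⁻¹⁹ C)·(0, 1.28×10⁵, 1.80×10⁵) = (0, 2.05×10⁻¹⁴, 2.88×10⁻¹⁴) N.
|F| = 3.53×10⁻¹⁴ N.

|F| ≈ 3.53×10⁻¹⁴ N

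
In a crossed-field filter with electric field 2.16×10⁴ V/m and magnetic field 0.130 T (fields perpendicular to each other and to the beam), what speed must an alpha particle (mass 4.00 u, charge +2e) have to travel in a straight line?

For undeflected motion the electric and magnetic forces balance: qE = qvB.
v = E/B = 2.16×10⁴/0.130 = 1.66×10⁵ m/s.

v = 1.66×10⁵ m/s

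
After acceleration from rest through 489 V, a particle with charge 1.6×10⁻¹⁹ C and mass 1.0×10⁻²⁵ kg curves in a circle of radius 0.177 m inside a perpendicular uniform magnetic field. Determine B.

B ≈ 0.140 T

v = √(2|q|V/m) = √(2·1.6×10⁻¹⁹·489/1.0×10⁻²⁵) ≈ 3.956×10⁴ m/s.
B = mv/(|q|r) = (1.0×10⁻²⁵)(3.956×10⁴)/((1.6×10⁻¹⁹)(0.177)) ≈ 0.140 T.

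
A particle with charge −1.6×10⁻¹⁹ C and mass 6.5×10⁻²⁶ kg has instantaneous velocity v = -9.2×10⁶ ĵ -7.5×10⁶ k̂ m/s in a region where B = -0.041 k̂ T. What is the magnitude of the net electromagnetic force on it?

|F| ≈ 6.04×10⁻¹⁴ N

v×B = (3.77×10⁵, 0, 0) N/C.
F = q v×B = (−1.6×10⁻¹⁹ C)·(3.77×10⁵, 0, 0) = (-6.04×10⁻¹⁴, 0, 0) N.
|F| = 6.04×10⁻¹⁴ N.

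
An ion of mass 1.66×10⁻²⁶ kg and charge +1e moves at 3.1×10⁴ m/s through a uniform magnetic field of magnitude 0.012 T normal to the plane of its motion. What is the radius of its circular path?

r ≈ 0.27 m

The magnetic force provides the centripetal force: |q|vB = mv²/r.
r = mv/(|q|B) = (1.66×10⁻²⁶)(3.1×10⁴)/((1.602×10⁻¹⁹)(0.012)) ≈ 0.27 m.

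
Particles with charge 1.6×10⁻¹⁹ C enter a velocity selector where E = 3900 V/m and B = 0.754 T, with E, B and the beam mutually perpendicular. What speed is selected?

Straight-line motion ⇒ electric and magnetic forces cancel, so E = vB.
v = E/B = 3900/0.754 = 5170 m/s.

v = 5170 m/s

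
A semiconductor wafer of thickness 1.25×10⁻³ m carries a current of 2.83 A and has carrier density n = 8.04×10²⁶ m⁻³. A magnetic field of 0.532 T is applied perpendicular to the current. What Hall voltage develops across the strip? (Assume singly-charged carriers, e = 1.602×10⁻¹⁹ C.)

V_H ≈ 9.35×10⁻⁶ V

V_H = IB/(n e t).
V_H = (2.83)(0.532)/((8.04×10²⁶)(1.602×10⁻¹⁹)(1.25×10⁻³)) ≈ 9.35×10⁻⁶ V.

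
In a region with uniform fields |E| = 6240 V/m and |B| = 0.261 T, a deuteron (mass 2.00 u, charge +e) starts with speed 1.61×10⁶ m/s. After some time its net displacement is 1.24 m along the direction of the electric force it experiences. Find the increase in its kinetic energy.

ΔKE ≈ 1.24×10⁻¹⁵ J

The magnetic force is always ⟂ v and does no work; only the electric force changes KE.
ΔKE = F_E · d = |q|E d = (1.602×10⁻¹⁹)(6240)(1.24) ≈ 1.24×10⁻¹⁵ J.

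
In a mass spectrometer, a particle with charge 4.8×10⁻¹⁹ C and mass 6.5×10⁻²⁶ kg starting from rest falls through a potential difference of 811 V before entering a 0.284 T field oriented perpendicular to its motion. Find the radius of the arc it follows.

Acceleration: |q|V = ½mv² ⇒ v = √(2|q|V/m) = √(2·4.8×10⁻¹⁹·811/6.5×10⁻²⁶) ≈ 1.094×10⁵ m/s.
In the field: r = mv/(|q|B) = (6.5×10⁻²⁶)(1.094×10⁵)/((4.8×10⁻¹⁹)(0.284)) ≈ 0.0522 m.

r ≈ 0.0522 m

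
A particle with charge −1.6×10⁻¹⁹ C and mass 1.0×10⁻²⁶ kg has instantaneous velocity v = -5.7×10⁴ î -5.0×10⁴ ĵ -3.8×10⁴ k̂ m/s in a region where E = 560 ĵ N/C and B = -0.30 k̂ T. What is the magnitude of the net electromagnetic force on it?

v×B = (1.50×10⁴, -1.71×10⁴, 0) N/C.
E + v×B = (1.50×10⁴, -1.65×10⁴, 0) N/C.
F = q(E + v×B) = (−1.6×10⁻¹⁹ C)·(1.50×10⁴, -1.65×10⁴, 0) = (-2.40×10⁻¹⁵, 2.65×10⁻¹⁵, 0) N.
|F| = 3.57×10⁻¹⁵ N.

|F| ≈ 3.57×10⁻¹⁵ N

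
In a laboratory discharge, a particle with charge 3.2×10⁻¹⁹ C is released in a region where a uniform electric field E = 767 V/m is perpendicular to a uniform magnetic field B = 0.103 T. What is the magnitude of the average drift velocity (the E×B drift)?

In crossed fields the guiding centre drifts at v_d = |E×B|/B² = E/B, independent of charge and mass.
v_d = 767/0.103 = 7450 m/s.

v_d ≈ 7450 m/s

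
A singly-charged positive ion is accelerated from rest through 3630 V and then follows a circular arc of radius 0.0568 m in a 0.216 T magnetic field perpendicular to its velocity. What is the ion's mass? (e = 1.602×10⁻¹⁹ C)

Combine |q|V = ½mv² and r = mv/(|q|B): eliminate v to get m = qB²r²/(2V).
m = (1.602×10⁻¹⁹)(0.216)²(0.0568)²/(2·3630) ≈ 3.32×10⁻²⁷ kg.

m ≈ 3.32×10⁻²⁷ kg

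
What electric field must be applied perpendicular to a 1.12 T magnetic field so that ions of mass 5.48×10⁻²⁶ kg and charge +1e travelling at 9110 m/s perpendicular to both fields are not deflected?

For straight-line motion qE = qvB, so E = vB.
E = 9110 × 1.12 = 1.02×10⁴ V/m.

E = 1.02×10⁴ V/m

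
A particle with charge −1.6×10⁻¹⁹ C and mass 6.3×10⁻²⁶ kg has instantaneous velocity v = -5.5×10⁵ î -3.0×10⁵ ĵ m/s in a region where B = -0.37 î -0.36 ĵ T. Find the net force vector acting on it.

F ≈ (0, 0, -1.39×10⁻¹⁴) N

v×B = (0, 0, 8.70×10⁴) N/C.
F = q v×B = (−1.6×10⁻¹⁹ C)·(0, 0, 8.70×10⁴) = (0, 0, -1.39×10⁻¹⁴) N.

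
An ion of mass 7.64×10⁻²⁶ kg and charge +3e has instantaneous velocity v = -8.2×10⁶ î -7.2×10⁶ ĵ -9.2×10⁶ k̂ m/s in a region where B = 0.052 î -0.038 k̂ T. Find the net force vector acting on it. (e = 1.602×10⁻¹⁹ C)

v×B = (2.74×10⁵, -7.90×10⁵, 3.74×10⁵) N/C.
F = q v×B = (4.806×10⁻¹⁹ C)·(2.74×10⁵, -7.90×10⁵, 3.74×10⁵) = (1.31×10⁻¹³, -3.80×10⁻¹³, 1.80×10⁻¹³) N.

F ≈ (1.31×10⁻¹³, -3.80×10⁻¹³, 1.80×10⁻¹³) N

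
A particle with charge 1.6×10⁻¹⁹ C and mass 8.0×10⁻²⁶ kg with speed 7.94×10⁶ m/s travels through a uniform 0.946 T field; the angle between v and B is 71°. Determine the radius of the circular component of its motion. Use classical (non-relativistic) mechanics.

v⊥ = v sinθ = 7.94×10⁶·sin71° ≈ 7.507×10⁶ m/s.
r = m v⊥/(|q|B) = (8.0×10⁻²⁶)(7.507×10⁶)/((1.6×10⁻¹⁹)(0.946)) ≈ 3.97 m.

r ≈ 3.97 m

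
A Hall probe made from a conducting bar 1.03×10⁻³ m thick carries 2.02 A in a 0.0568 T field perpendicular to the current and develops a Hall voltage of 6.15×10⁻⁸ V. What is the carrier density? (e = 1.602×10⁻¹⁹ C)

From V_H = IB/(n e t), n = IB/(V_H e t).
n = (2.02)(0.0568)/((6.15×10⁻⁸)(1.602×10⁻¹⁹)(1.03×10⁻³)) ≈ 1.13×10²⁸ m⁻³.

n ≈ 1.13×10²⁸ m⁻³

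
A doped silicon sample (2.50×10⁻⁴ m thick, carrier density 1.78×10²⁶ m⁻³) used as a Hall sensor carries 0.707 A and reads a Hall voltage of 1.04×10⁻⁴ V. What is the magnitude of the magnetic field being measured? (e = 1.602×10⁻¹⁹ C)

From V_H = IB/(n e t), B = V_H n e t / I.
B = (1.04×10⁻⁴)(1.78×10²⁶)(1.602×10⁻¹⁹)(2.50×10⁻⁴)/0.707 ≈ 1.05 T.

B ≈ 1.05 T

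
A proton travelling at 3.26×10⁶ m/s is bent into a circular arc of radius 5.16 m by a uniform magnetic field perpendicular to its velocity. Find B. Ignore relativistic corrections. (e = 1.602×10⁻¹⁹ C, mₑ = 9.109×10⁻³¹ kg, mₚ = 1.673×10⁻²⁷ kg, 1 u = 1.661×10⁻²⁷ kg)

From |q|vB = mv²/r, B = mv/(|q|r).
B = (1.673×10⁻²⁷)(3.26×10⁶)/((1.602×10⁻¹⁹)(5.16)) ≈ 6.60×10⁻³ T.

B ≈ 6.60×10⁻³ T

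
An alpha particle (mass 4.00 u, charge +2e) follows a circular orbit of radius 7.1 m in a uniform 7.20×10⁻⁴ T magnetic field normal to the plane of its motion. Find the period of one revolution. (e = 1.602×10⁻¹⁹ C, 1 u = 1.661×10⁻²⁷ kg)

The cyclotron period depends only on m, q, B: T = 2πm/(|q|B).
T = 2π(6.644×10⁻²⁷)/((3.204×10⁻¹⁹)(7.20×10⁻⁴)) ≈ 1.81×10⁻⁴ s.

T ≈ 1.81×10⁻⁴ s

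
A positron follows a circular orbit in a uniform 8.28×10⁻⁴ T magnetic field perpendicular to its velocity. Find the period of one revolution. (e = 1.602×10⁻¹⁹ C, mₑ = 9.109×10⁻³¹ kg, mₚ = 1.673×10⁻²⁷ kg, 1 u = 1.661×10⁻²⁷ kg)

T ≈ 4.31×10⁻⁸ s

The cyclotron period depends only on m, q, B: T = 2πm/(|q|B).
T = 2π(9.109×10⁻³¹)/((1.602×10⁻¹⁹)(8.28×10⁻⁴)) ≈ 4.31×10⁻⁸ s.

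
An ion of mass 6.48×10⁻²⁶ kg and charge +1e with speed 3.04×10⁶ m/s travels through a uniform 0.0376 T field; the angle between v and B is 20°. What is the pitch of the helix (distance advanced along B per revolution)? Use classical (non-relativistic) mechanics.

v∥ = v cosθ = 3.04×10⁶·cos20° ≈ 2.857×10⁶ m/s.
T = 2πm/(|q|B) = 2π(6.48×10⁻²⁶)/((1.602×10⁻¹⁹)(0.0376)) ≈ 6.759×10⁻⁵ s.
pitch = v∥ T = (2.857×10⁶)(6.759×10⁻⁵) ≈ 193 m.

p ≈ 193 m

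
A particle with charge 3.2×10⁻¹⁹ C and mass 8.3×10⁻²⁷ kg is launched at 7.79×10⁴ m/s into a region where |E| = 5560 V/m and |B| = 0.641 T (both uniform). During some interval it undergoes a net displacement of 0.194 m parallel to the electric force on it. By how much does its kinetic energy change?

The magnetic force is always ⟂ v and does no work; only the electric force changes KE.
ΔKE = F_E · d = |q|E d = (3.2×10⁻¹⁹)(5560)(0.194) ≈ 3.45×10⁻¹⁶ J.

ΔKE ≈ 3.45×10⁻¹⁶ J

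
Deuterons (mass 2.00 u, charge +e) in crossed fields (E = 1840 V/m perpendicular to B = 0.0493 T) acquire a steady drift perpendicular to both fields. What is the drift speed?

The steady drift has the magnetic force balancing the electric force, so v_d = E/B.
v_d = 1840/0.0493 = 3.73×10⁴ m/s.

v_d ≈ 3.73×10⁴ m/s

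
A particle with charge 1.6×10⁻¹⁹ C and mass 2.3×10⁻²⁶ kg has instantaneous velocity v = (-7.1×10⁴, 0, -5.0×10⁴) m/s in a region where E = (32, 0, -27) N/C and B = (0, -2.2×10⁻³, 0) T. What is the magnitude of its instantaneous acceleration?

|a| ≈ 1.05×10⁹ m/s²

v×B = (-110, 0, 156) N/C.
E + v×B = (-78.0, 0, 129) N/C.
F = q(E + v×B) = (1.6×10⁻¹⁹ C)·(-78.0, 0, 129) = (-1.25×10⁻¹⁷, 0, 2.07×10⁻¹⁷) N.
|a| = |F|/m = 2.415×10⁻¹⁷/2.3×10⁻²⁶ ≈ 1.05×10⁹ m/s².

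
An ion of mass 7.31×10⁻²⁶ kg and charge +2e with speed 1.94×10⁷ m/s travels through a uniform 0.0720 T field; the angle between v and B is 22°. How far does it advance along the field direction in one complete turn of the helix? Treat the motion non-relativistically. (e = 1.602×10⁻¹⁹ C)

p ≈ 358 m

v∥ = v cosθ = 1.94×10⁷·cos22° ≈ 1.799×10⁷ m/s.
T = 2πm/(|q|B) = 2π(7.31×10⁻²⁶)/((3.204×10⁻¹⁹)(0.0720)) ≈ 1.991×10⁻⁵ s.
pitch = v∥ T = (1.799×10⁷)(1.991×10⁻⁵) ≈ 358 m.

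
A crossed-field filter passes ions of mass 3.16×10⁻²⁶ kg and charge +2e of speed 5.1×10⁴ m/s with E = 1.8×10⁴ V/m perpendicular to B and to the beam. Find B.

B = 0.35 T

Balance of forces in the selector: qE = qvB ⇒ B = E/v.
B = 1.8×10⁴/5.1×10⁴ = 0.35 T.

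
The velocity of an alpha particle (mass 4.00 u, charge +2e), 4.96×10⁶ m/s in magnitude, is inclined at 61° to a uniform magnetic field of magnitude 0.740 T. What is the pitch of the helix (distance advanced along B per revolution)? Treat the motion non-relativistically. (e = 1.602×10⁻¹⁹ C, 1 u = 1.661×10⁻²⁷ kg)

v∥ = v cosθ = 4.96×10⁶·cos61° ≈ 2.405×10⁶ m/s.
T = 2πm/(|q|B) = 2π(6.644×10⁻²⁷)/((3.204×10⁻¹⁹)(0.740)) ≈ 1.761×10⁻⁷ s.
pitch = v∥ T = (2.405×10⁶)(1.761×10⁻⁷) ≈ 0.423 m.

p ≈ 0.423 m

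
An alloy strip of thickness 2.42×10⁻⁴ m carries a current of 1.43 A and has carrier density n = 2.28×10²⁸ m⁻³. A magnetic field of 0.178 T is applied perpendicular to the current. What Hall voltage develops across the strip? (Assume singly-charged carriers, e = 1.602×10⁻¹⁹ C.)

V_H ≈ 2.88×10⁻⁷ V

V_H = IB/(n e t).
V_H = (1.43)(0.178)/((2.28×10²⁸)(1.602×10⁻¹⁹)(2.42×10⁻⁴)) ≈ 2.88×10⁻⁷ V.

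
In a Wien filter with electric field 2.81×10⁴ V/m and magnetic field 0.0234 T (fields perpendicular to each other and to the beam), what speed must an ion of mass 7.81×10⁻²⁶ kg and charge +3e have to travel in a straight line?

v = 1.20×10⁶ m/s

For undeflected motion the electric and magnetic forces balance: qE = qvB.
v = E/B = 2.81×10⁴/0.0234 = 1.20×10⁶ m/s.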